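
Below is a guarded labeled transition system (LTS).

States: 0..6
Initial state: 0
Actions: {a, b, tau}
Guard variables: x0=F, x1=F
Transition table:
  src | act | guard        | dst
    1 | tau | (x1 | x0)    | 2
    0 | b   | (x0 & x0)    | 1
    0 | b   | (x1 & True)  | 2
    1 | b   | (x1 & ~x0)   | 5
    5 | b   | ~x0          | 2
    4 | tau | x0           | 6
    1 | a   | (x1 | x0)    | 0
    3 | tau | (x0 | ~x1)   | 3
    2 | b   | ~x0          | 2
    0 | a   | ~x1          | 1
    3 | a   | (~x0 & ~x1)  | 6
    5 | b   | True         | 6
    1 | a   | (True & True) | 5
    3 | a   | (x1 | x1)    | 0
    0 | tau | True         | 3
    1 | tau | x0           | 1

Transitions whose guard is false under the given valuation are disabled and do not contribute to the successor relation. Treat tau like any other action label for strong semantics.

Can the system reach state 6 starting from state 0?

After dropping false guards: 8 live edges.
L0 = {0}
L1 = {1,3}  total {0,1,3}
L2 = {5,6}  total {0,1,3,5,6}
L3 = {2}  total {0,1,2,3,5,6}
Reachable = {0,1,2,3,5,6}
witness 6: tau·a

Answer: REACHABLE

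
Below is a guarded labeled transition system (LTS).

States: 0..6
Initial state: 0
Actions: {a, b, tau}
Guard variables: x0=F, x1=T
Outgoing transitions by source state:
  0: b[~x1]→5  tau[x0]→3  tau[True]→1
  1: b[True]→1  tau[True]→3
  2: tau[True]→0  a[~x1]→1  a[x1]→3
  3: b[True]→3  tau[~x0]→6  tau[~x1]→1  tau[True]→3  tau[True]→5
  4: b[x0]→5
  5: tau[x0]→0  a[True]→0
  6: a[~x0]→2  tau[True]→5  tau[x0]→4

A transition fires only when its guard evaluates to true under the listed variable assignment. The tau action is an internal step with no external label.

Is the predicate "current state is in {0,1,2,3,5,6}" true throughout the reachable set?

Answer: INVARIANT HOLDS

Working:
Safe = {0,1,2,3,5,6}
Reachable = {0,1,2,3,5,6}
  0: ok
  1: ok
  2: ok
  3: ok
  5: ok
  6: ok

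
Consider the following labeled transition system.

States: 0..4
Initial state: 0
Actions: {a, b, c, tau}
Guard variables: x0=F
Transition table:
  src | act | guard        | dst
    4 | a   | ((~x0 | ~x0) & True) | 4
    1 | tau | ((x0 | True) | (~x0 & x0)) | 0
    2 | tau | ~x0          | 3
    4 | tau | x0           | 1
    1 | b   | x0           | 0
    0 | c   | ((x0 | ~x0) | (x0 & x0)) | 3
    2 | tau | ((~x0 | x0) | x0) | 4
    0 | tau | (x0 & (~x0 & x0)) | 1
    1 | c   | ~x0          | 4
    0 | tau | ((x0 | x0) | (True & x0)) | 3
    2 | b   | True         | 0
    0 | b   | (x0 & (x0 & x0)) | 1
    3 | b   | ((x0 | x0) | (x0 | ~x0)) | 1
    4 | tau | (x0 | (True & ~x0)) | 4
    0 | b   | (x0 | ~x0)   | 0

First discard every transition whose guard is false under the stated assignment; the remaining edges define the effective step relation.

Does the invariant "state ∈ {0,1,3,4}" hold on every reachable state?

Answer: INVARIANT HOLDS

Working:
Inv-set: {0,1,3,4}
Reachable = {0,1,3,4}
  0: ok
  1: ok
  3: ok
  4: ok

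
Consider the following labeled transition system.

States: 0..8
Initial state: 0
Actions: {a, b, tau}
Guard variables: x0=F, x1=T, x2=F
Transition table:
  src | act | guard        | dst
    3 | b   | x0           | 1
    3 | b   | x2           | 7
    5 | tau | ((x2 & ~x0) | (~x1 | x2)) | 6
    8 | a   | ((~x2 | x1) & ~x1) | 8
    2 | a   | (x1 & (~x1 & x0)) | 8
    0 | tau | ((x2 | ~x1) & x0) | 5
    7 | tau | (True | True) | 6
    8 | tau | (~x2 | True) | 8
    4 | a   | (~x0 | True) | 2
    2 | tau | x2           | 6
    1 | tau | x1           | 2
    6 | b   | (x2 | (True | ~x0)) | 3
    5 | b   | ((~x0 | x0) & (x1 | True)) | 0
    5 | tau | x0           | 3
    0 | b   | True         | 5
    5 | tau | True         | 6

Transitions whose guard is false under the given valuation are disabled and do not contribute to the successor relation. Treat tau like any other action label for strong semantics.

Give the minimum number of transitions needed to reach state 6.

Layered search for 6:
  depth 0: {0}
  depth 1: {5}
  depth 2: {6}
first hit 6 at d=2 via b·tau

Answer: 2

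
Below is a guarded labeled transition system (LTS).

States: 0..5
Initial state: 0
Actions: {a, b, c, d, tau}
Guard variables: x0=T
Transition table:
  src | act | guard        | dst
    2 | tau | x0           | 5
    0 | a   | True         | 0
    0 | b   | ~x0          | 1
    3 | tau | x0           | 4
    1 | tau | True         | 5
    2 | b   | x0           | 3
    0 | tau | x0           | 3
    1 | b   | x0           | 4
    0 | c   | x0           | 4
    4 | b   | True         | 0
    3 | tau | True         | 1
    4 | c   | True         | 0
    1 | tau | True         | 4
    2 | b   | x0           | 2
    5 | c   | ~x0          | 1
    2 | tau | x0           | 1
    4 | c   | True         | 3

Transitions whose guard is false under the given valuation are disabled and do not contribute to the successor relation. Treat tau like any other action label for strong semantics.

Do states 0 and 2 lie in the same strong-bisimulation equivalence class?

Answer: NOT BISIMILAR

Trace:
Refine partition for ~:
  π0 = {{0,1,2,3,4,5}}
  π1 = {{0},{1,2},{3},{4},{5}}
  π2 = {{0},{1},{2},{3},{4},{5}}
stable after 3 split(s): 6 block(s)
0∈{0}, 2∈{2}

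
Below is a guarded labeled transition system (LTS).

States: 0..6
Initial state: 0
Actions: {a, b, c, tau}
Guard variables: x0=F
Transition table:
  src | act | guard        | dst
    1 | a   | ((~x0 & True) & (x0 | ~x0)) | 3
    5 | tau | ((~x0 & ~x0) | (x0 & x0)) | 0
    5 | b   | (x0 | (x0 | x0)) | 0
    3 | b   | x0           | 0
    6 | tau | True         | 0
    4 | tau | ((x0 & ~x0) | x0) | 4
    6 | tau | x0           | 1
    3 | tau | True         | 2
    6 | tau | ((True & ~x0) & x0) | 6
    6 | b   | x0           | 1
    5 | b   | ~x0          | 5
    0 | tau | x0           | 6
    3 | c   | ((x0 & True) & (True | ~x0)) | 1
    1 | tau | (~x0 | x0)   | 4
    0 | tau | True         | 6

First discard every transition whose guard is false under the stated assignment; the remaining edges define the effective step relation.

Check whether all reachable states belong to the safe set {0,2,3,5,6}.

Allowed set {0,2,3,5,6}
Reachable = {0,6}
  0: ✓
  6: ✓

Answer: INVARIANT HOLDS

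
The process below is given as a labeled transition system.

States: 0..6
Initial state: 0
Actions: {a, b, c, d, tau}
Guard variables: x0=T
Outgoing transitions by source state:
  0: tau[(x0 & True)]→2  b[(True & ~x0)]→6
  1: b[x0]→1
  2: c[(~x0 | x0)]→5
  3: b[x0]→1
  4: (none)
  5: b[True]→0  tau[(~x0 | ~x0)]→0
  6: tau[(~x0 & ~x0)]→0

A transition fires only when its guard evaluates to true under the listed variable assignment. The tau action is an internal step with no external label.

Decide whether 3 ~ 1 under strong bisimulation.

Answer: BISIMILAR

Analysis:
Compute ~ classes (split until stable):
  round 0: {{0,1,2,3,4,5,6}}
  round 1: {{0},{1,3,5},{2},{4,6}}
  round 2: {{0},{1,3},{2},{4,6},{5}}
Fixed point at round 3; 5 class(es).
class of 3: {1,3}; class of 1: {1,3}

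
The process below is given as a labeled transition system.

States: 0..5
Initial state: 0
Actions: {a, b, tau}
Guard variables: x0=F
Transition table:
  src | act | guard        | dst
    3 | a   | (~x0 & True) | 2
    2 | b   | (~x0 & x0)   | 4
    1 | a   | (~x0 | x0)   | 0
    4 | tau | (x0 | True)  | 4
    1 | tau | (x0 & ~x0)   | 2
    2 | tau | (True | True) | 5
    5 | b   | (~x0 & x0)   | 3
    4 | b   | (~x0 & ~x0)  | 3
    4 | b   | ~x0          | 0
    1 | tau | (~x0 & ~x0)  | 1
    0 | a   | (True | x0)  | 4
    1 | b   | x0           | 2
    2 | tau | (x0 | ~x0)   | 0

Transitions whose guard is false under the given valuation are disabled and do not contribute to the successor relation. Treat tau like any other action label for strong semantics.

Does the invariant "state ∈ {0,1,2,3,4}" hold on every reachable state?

Safe = {0,1,2,3,4}
Reachable = {0,2,3,4,5}
  0: ✓
  2: ✓
  3: ✓
  4: ✓
  5: ✗ unsafe
witness against invariant: a·b·a·tau → 5

Answer: INVARIANT VIOLATED at state 5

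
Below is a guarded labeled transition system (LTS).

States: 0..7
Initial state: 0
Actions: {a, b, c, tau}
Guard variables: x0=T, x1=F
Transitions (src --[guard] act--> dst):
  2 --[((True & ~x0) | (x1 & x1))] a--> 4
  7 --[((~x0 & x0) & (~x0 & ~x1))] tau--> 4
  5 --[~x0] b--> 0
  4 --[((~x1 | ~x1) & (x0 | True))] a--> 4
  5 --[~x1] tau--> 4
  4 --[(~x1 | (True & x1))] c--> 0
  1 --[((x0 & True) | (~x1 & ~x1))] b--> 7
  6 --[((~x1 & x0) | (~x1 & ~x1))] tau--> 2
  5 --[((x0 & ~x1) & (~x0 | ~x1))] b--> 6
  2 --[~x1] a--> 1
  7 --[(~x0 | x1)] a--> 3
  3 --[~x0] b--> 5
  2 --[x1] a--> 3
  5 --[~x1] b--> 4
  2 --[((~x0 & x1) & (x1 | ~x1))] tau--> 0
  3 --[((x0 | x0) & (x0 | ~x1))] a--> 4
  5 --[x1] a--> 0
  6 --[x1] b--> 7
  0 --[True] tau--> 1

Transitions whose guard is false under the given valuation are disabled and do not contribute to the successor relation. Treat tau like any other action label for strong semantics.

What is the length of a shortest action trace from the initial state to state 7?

Layered search for 7:
  L0 = {0}
  L1 = {1}
  L2 = {7}
7 enters at depth 2; path tau·b

Answer: 2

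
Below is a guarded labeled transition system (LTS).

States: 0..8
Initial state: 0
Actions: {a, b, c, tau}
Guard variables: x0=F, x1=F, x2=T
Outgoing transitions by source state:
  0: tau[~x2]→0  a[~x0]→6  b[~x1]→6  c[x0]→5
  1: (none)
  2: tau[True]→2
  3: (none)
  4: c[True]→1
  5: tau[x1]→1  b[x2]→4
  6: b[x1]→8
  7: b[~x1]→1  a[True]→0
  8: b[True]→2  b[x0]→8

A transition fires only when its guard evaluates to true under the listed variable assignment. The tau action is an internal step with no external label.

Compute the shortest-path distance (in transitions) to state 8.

BFS to 8:
  depth 0: {0}
  depth 1: {6}
8 never appears.

Answer: UNREACHABLE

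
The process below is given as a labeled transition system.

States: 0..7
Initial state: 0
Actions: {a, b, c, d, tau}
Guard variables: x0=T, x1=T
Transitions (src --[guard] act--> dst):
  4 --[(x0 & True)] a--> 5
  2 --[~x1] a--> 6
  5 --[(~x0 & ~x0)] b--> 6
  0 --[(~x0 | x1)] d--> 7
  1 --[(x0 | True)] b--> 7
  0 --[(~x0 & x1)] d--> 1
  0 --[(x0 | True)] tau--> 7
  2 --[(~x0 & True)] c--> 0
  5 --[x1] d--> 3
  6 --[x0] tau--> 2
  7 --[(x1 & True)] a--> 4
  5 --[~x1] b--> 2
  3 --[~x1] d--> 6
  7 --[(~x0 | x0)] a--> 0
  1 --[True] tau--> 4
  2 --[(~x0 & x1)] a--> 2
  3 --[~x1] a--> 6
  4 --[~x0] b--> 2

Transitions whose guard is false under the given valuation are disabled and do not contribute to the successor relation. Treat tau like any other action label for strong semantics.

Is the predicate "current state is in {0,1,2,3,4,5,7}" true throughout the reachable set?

Allowed set {0,1,2,3,4,5,7}
Reachable = {0,3,4,5,7}
  0: ok
  3: ok
  4: ok
  5: ok
  7: ok

Answer: INVARIANT HOLDS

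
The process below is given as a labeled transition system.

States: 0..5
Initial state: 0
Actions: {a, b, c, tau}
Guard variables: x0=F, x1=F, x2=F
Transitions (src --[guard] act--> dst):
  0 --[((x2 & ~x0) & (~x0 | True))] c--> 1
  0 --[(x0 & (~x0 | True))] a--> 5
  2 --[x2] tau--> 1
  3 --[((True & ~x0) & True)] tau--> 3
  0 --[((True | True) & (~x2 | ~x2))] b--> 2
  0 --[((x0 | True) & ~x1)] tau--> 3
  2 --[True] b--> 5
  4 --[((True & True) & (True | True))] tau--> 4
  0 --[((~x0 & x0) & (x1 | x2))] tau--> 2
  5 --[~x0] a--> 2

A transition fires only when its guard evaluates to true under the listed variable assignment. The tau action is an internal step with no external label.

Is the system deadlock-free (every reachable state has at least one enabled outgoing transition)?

Answer: DEADLOCK-FREE

Analysis:
Reach set: {0,2,3,5}
  0: b→2  tau→3  [deg 2]
  2: b→5  [deg 1]
  3: tau→3  [deg 1]
  5: a→2  [deg 1]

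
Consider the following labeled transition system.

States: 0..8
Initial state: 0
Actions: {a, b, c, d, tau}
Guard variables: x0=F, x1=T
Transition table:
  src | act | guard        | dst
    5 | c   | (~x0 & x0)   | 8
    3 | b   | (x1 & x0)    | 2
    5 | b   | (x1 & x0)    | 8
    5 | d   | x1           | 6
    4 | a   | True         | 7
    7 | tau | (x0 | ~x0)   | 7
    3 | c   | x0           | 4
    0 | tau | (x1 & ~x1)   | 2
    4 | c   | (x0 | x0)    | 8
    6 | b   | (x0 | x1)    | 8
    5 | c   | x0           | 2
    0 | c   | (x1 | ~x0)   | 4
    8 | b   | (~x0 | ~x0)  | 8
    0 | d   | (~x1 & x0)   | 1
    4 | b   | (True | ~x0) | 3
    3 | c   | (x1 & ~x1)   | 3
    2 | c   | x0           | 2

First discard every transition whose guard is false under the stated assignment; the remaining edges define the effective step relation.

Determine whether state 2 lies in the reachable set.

Answer: UNREACHABLE

Trace:
7 transition(s) survive guard evaluation.
L0 = {0}
L1 = {4}  now seen {0,4}
L2 = {3,7}  now seen {0,3,4,7}
R = {0,3,4,7}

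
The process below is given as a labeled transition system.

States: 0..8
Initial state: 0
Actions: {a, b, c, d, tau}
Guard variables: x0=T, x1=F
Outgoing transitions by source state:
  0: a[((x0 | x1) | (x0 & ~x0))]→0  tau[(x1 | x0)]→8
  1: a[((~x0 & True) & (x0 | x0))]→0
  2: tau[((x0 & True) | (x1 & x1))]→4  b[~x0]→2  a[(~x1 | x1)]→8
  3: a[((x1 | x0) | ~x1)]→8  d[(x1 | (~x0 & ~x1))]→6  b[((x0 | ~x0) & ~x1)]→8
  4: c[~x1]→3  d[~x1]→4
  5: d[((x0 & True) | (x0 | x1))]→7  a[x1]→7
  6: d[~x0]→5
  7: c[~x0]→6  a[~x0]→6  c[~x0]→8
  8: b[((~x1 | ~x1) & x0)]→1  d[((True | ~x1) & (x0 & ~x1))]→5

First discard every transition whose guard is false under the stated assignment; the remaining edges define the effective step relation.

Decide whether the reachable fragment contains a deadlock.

Answer: DEADLOCK at state 1

Trace:
Reach set: {0,1,5,7,8}
  0: a→0  tau→8  [2 exit(s)]
  1: ∅  [deadlock]
  5: d→7  [1 exit(s)]
  7: ∅  [deadlock]
  8: b→1  d→5  [2 exit(s)]
trace reaching 1: tau·b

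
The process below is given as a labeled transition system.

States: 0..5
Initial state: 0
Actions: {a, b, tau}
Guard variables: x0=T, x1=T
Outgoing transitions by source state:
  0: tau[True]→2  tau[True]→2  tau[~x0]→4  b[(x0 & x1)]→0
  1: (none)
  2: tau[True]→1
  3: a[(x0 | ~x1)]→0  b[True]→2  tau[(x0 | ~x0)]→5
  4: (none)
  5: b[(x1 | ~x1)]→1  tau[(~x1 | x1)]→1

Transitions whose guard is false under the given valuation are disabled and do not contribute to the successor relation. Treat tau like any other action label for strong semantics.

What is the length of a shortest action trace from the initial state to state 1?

Breadth-first toward 1:
  Layer 0: {0}
  Layer 1: {2}
  Layer 2: {1}
1 enters at depth 2; path tau·tau

Answer: 2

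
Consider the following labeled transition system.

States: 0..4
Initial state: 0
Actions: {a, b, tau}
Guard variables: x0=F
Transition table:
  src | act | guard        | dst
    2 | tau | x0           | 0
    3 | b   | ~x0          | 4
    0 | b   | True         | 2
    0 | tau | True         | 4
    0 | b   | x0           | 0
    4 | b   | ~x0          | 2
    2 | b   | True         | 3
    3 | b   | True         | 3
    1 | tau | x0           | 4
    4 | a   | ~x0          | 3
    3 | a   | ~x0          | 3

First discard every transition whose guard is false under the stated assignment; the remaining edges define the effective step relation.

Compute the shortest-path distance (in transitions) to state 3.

BFS to 3:
  Layer 0: {0}
  Layer 1: {2,4}
  Layer 2: {3}
first hit 3 at d=2 via b·b

Answer: 2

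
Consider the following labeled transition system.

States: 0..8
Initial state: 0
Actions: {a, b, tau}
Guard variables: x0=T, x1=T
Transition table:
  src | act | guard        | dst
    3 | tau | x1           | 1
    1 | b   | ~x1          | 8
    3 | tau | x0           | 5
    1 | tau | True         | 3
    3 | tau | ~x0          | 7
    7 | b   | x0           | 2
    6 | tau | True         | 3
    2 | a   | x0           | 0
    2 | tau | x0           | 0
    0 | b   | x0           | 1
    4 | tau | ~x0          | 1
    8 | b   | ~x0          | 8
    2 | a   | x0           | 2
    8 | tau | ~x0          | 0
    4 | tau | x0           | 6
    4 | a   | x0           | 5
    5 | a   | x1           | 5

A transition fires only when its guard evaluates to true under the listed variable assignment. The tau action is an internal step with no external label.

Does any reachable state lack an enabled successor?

Answer: DEADLOCK-FREE

Working:
Reach set: {0,1,3,5}
  0: b→1  [1 out]
  1: tau→3  [1 out]
  3: tau→1  tau→5  [2 out]
  5: a→5  [1 out]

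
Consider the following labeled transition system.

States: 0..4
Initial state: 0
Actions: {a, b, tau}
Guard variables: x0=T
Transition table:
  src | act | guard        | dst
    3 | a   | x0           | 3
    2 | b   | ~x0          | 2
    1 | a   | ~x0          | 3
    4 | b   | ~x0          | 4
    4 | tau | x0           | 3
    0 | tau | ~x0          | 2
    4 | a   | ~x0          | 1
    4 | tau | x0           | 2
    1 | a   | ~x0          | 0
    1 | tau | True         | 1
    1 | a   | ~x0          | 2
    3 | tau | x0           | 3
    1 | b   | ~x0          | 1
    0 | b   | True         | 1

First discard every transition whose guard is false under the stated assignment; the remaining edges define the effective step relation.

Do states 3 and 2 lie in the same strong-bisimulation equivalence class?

Answer: NOT BISIMILAR

Trace:
Refine partition for ~:
  round 0: {{0,1,2,3,4}}
  round 1: {{0},{1,4},{2},{3}}
  round 2: {{0},{1},{2},{3},{4}}
5 equivalence class(es) (converged in 3)
class of 3: {3}; class of 2: {2}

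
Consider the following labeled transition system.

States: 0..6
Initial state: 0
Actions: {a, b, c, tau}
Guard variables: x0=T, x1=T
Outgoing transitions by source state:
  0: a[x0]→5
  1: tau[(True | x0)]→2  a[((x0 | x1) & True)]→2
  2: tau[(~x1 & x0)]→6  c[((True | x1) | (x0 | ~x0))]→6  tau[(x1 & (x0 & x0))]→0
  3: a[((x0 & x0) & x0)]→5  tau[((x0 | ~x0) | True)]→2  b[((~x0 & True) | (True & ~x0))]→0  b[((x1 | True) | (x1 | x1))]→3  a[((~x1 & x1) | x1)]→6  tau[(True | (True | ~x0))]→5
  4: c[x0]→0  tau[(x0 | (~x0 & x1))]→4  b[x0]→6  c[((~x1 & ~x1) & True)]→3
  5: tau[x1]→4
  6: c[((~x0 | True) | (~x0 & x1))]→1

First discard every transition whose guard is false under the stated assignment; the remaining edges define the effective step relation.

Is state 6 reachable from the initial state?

Guard filter leaves 15 enabled edge(s).
Layer 0: {0}
Layer 1: {5}  cumulative {0,5}
Layer 2: {4}  cumulative {0,4,5}
Layer 3: {6}  cumulative {0,4,5,6}
Layer 4: {1}  cumulative {0,1,4,5,6}
Layer 5: {2}  cumulative {0,1,2,4,5,6}
R = {0,1,2,4,5,6}
witness 6: a·tau·b

Answer: REACHABLE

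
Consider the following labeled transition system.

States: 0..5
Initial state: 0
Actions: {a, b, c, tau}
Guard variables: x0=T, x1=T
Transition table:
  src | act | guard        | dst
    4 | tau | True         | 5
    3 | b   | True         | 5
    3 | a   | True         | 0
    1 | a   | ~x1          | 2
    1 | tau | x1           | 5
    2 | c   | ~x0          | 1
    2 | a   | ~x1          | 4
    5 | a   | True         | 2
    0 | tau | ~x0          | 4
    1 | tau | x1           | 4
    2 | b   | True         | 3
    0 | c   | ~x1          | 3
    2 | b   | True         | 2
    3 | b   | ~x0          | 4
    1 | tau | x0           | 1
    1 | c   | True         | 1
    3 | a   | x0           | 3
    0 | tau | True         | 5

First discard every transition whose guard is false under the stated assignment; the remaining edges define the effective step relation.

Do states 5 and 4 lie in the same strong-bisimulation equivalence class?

Answer: NOT BISIMILAR

Working:
Bisimulation quotient by refinement:
  π0 = {{0,1,2,3,4,5}}
  π1 = {{0,4},{1},{2},{3},{5}}
stable after 2 split(s): 5 block(s)
5∈{5}, 4∈{0,4}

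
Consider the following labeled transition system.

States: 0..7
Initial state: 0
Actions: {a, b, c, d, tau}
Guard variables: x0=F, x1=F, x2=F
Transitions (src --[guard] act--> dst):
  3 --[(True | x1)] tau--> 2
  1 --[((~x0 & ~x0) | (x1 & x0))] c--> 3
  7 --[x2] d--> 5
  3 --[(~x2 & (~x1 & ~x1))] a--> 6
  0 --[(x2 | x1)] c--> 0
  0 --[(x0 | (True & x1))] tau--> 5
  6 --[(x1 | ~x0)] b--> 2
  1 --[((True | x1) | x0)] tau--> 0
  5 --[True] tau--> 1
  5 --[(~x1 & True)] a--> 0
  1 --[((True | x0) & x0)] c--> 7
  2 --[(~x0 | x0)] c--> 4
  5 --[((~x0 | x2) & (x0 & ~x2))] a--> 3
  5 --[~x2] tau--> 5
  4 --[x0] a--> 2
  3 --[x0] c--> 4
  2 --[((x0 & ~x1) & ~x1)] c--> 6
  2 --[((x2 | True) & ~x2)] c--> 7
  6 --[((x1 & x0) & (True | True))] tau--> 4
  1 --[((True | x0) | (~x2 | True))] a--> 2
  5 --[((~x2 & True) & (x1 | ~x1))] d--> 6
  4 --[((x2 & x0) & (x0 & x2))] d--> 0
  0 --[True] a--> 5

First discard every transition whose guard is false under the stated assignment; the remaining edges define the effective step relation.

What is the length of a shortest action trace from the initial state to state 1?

Answer: 2

Working:
Breadth-first toward 1:
  depth 0: {0}
  depth 1: {5}
  depth 2: {1,6}
depth(1)=2, e.g. a·tau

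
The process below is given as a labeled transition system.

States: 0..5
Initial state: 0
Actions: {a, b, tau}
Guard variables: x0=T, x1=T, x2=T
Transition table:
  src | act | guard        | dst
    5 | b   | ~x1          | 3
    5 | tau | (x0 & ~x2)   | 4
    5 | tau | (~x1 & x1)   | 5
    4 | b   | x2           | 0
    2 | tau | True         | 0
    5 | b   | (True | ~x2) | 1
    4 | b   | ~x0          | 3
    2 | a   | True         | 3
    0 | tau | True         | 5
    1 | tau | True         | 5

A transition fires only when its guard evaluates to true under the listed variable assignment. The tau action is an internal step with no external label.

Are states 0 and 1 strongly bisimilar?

Answer: BISIMILAR

Trace:
Bisimulation quotient by refinement:
  round 0: {{0,1,2,3,4,5}}
  round 1: {{0,1},{2},{3},{4,5}}
4 equivalence class(es) (converged in 2)
[0]={0,1}  [1]={0,1}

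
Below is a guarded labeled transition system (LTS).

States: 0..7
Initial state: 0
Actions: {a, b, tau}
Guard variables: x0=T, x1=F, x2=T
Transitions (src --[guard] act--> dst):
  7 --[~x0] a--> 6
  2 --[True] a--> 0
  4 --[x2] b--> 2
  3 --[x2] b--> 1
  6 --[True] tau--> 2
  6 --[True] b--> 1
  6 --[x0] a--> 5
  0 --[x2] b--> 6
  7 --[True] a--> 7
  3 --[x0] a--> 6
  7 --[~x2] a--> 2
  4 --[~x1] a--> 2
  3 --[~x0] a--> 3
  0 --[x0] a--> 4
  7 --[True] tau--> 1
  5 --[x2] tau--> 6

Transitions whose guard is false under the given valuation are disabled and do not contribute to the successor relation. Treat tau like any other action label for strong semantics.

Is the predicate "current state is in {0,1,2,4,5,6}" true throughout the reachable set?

Answer: INVARIANT HOLDS

Analysis:
Safe = {0,1,2,4,5,6}
Reach set: {0,1,2,4,5,6}
  0: safe
  1: safe
  2: safe
  4: safe
  5: safe
  6: safe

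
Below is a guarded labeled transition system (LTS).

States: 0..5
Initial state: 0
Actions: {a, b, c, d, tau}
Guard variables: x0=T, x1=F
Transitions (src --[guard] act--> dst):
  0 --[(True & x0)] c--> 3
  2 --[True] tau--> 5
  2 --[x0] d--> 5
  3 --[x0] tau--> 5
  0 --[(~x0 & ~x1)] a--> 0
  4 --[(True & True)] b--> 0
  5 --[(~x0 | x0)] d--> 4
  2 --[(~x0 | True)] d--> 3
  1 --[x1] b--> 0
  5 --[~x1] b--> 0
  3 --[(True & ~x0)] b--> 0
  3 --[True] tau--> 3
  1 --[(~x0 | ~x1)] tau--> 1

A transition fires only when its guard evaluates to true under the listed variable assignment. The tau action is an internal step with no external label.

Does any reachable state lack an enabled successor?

Answer: DEADLOCK-FREE

Working:
R = {0,3,4,5}
  0: c→3  [deg 1]
  3: tau→3  tau→5  [deg 2]
  4: b→0  [deg 1]
  5: b→0  d→4  [deg 2]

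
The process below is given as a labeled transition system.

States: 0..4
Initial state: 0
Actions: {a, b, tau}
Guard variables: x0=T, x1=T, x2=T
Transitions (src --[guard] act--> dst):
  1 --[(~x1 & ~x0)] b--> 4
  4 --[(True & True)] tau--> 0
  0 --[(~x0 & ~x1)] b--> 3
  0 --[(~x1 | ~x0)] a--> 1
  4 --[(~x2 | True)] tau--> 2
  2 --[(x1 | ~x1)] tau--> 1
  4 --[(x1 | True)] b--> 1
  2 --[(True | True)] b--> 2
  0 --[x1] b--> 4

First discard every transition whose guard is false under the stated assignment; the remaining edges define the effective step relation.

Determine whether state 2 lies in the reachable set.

Answer: REACHABLE

Working:
Guard filter leaves 6 enabled edge(s).
Layer 0: {0}
Layer 1: {4}  cumulative {0,4}
Layer 2: {1,2}  cumulative {0,1,2,4}
R = {0,1,2,4}
Path to 2: b·tau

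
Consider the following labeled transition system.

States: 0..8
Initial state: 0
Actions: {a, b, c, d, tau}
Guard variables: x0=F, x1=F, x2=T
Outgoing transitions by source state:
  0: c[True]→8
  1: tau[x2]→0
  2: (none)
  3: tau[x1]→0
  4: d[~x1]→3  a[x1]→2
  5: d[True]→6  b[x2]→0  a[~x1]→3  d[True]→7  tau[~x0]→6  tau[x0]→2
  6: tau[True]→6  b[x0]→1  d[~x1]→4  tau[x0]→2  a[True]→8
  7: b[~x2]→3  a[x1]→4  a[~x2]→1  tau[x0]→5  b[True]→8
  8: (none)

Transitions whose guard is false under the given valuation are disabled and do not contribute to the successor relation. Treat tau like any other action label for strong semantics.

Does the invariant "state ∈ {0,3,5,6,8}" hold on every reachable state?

Answer: INVARIANT HOLDS

Analysis:
Inv-set: {0,3,5,6,8}
Reach set: {0,8}
  0: ok
  8: ok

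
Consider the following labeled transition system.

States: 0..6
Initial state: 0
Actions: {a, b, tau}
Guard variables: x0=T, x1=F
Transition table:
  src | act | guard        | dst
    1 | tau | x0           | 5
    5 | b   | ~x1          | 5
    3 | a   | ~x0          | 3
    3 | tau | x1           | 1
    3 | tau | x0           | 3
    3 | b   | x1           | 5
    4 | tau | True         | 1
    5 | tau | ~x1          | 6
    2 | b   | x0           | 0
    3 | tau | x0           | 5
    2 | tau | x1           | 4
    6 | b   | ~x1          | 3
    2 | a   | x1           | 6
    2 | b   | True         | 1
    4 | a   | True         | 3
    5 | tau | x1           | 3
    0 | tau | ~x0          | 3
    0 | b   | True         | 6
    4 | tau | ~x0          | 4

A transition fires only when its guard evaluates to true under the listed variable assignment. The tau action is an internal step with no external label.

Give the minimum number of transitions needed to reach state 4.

Answer: UNREACHABLE

Trace:
BFS to 4:
  Layer 0: {0}
  Layer 1: {6}
  Layer 2: {3}
  Layer 3: {5}
4 never appears.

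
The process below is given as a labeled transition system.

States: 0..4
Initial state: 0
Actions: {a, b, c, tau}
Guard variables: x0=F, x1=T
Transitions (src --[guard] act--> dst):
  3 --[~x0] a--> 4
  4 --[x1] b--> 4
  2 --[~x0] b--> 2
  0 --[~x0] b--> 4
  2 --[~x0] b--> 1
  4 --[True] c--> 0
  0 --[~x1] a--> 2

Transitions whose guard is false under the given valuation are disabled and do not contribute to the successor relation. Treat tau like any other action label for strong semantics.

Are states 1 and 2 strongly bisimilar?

Refine partition for ~:
  round 0: {{0,1,2,3,4}}
  round 1: {{0,2},{1},{3},{4}}
  round 2: {{0},{1},{2},{3},{4}}
5 equivalence class(es) (converged in 3)
1∈{1}, 2∈{2}

Answer: NOT BISIMILAR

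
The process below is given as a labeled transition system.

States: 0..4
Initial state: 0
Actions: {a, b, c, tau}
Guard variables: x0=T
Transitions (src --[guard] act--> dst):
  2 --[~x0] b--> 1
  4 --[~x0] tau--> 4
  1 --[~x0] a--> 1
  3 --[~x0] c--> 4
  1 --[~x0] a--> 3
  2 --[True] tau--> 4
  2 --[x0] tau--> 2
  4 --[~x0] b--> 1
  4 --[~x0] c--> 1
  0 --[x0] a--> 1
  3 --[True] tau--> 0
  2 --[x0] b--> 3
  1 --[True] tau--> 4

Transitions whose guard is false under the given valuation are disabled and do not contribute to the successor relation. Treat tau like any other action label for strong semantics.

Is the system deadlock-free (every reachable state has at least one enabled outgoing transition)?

Reach set: {0,1,4}
  0: a→1  [1 exit(s)]
  1: tau→4  [1 exit(s)]
  4: ∅  [STUCK]
Path to 4: a·tau

Answer: DEADLOCK at state 4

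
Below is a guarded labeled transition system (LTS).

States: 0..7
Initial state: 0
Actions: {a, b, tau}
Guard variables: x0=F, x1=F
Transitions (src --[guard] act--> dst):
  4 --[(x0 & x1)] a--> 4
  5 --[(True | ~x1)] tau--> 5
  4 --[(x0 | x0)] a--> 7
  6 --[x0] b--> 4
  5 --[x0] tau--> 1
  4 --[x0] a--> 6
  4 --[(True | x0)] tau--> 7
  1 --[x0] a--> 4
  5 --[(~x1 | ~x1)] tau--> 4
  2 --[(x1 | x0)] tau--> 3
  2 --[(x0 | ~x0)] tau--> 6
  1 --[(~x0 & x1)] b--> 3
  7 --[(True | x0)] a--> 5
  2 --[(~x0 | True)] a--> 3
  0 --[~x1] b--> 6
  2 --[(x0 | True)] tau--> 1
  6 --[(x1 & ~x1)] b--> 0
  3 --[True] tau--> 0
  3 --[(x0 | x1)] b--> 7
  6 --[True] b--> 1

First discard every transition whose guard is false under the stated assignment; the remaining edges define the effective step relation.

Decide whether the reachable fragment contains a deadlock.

Answer: DEADLOCK at state 1

Working:
R = {0,1,6}
  0: b→6  [deg 1]
  1: ∅  [deadlock]
  6: b→1  [deg 1]
trace reaching 1: b·b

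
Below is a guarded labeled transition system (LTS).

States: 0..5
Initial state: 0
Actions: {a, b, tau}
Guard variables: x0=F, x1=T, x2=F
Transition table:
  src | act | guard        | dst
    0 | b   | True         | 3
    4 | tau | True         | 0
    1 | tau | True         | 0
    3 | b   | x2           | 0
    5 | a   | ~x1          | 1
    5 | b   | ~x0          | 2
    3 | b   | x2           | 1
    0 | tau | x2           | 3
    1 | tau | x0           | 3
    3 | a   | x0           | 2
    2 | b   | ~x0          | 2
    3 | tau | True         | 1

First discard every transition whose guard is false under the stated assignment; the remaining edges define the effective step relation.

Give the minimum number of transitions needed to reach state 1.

Breadth-first toward 1:
  depth 0: {0}
  depth 1: {3}
  depth 2: {1}
first hit 1 at d=2 via b·tau

Answer: 2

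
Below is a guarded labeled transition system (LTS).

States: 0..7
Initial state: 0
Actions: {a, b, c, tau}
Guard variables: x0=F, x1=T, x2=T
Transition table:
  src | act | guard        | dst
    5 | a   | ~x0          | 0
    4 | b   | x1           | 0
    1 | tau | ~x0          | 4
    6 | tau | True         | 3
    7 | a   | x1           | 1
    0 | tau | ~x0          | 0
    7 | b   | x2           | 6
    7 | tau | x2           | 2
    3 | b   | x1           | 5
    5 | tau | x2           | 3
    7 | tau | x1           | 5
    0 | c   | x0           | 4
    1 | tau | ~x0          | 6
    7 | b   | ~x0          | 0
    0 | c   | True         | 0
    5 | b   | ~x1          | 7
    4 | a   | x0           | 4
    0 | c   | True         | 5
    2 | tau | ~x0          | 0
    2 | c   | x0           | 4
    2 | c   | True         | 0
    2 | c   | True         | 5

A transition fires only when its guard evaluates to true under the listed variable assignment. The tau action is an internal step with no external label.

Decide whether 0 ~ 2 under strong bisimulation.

Bisimulation quotient by refinement:
  P[0] = {{0,1,2,3,4,5,6,7}}
  P[1] = {{0,2},{1,6},{3,4},{5},{7}}
  P[2] = {{0,2},{1},{3},{4},{5},{6},{7}}
7 equivalence class(es) (converged in 3)
class of 0: {0,2}; class of 2: {0,2}

Answer: BISIMILAR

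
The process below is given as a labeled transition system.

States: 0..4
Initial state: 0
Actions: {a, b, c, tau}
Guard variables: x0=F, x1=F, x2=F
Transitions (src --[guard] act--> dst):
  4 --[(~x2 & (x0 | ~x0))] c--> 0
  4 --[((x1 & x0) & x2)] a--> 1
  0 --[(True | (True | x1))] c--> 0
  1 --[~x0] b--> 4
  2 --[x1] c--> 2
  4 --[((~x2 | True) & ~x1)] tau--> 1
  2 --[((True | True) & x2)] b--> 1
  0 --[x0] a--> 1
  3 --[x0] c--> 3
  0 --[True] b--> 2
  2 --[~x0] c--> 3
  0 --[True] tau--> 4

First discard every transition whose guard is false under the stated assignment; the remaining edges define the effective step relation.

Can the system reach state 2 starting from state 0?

Guard filter leaves 7 enabled edge(s).
Layer 0: {0}
Layer 1: {2,4}  total {0,2,4}
Layer 2: {1,3}  total {0,1,2,3,4}
Reach set: {0,1,2,3,4}
Path to 2: b

Answer: REACHABLE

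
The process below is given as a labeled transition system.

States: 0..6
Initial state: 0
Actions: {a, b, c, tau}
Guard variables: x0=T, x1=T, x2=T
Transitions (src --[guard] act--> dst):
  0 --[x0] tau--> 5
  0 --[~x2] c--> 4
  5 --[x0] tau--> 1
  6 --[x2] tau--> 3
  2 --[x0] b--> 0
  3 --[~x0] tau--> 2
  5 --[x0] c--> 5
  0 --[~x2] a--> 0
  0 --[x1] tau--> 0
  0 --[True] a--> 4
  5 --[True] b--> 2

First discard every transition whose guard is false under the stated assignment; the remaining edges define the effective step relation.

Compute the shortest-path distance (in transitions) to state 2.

BFS to 2:
  Layer 0: {0}
  Layer 1: {4,5}
  Layer 2: {1,2}
depth(2)=2, e.g. tau·b

Answer: 2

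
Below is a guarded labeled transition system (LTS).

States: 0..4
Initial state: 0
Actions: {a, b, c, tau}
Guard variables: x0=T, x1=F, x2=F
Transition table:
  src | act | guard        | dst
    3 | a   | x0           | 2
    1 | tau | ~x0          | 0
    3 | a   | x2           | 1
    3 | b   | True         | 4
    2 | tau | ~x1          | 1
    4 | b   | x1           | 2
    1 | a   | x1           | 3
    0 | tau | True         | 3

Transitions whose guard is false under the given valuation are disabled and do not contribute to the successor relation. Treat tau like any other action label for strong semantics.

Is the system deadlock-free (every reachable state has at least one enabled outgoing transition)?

Reach set: {0,1,2,3,4}
  0: tau→3  [1 out]
  1: ∅  [no exit]
  2: tau→1  [1 out]
  3: a→2  b→4  [2 out]
  4: ∅  [no exit]
trace reaching 1: tau·a·tau

Answer: DEADLOCK at state 1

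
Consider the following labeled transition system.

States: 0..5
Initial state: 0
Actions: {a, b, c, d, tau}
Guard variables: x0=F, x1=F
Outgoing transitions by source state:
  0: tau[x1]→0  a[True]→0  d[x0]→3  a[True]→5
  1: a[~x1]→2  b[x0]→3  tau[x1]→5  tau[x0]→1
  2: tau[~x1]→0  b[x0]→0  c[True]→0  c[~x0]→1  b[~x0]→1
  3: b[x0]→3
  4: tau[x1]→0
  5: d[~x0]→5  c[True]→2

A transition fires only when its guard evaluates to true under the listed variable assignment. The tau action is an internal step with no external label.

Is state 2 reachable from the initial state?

Answer: REACHABLE

Working:
Guard filter leaves 9 enabled edge(s).
Layer 0: {0}
Layer 1: {5}  total {0,5}
Layer 2: {2}  total {0,2,5}
Layer 3: {1}  total {0,1,2,5}
R = {0,1,2,5}
trace reaching 2: a·c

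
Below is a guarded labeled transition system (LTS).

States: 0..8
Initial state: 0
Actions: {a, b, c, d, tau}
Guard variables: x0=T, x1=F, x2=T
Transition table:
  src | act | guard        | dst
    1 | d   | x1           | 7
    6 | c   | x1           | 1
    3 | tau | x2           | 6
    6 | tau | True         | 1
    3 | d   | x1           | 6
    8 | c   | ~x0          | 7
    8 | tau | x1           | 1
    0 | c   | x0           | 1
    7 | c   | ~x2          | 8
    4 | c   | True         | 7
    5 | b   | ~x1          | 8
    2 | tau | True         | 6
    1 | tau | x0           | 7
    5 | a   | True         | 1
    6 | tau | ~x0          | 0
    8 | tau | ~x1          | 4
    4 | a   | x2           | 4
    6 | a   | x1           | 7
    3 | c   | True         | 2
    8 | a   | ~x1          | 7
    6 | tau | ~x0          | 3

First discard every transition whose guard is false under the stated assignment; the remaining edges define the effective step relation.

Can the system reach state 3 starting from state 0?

12 transition(s) survive guard evaluation.
Layer 0: {0}
Layer 1: {1}  now seen {0,1}
Layer 2: {7}  now seen {0,1,7}
Reach set: {0,1,7}

Answer: UNREACHABLE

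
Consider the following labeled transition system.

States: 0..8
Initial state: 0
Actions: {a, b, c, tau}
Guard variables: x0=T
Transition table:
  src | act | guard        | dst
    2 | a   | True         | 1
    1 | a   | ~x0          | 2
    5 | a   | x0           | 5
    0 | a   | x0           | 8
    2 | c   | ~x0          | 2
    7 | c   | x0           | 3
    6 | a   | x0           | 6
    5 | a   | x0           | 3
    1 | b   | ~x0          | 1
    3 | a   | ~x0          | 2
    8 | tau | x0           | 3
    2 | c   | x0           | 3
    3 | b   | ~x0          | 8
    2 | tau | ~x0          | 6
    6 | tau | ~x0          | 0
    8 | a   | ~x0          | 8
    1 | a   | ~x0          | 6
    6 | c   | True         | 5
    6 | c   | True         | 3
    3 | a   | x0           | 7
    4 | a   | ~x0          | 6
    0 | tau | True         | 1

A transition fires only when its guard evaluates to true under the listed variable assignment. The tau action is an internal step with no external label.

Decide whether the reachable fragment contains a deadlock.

R = {0,1,3,7,8}
  0: a→8  tau→1  [deg 2]
  1: ∅  [no exit]
  3: a→7  [deg 1]
  7: c→3  [deg 1]
  8: tau→3  [deg 1]
Path to 1: tau

Answer: DEADLOCK at state 1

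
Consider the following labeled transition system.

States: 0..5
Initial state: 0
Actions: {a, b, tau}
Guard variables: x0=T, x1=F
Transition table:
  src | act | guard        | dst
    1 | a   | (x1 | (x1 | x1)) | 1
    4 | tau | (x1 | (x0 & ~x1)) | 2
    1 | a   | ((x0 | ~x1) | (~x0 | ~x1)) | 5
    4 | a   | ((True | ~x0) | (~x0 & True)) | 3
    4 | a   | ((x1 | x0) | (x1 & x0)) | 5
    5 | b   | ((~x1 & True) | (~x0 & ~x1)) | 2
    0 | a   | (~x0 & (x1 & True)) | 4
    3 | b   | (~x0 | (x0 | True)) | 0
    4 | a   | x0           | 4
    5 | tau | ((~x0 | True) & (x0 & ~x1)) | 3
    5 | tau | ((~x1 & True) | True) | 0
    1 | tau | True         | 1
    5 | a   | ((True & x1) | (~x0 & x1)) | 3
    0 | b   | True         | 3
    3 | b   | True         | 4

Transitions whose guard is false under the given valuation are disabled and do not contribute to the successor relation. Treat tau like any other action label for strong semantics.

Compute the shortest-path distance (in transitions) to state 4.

Answer: 2

Trace:
BFS to 4:
  Layer 0: {0}
  Layer 1: {3}
  Layer 2: {4}
depth(4)=2, e.g. b·b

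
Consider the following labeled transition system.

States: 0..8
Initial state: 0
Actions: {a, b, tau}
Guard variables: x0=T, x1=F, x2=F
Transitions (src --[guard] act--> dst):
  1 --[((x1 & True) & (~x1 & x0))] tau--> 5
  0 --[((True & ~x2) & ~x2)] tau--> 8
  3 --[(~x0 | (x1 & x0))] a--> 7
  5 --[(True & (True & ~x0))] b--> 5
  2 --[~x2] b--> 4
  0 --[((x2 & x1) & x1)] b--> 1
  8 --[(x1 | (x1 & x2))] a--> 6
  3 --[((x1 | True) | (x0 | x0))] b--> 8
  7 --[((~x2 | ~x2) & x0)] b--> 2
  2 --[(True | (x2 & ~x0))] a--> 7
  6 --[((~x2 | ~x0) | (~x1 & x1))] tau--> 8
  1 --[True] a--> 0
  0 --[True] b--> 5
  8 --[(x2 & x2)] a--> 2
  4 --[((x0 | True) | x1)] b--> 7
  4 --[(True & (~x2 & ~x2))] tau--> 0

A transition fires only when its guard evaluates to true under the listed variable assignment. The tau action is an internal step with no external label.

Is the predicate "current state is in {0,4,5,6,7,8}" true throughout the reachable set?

Inv-set: {0,4,5,6,7,8}
Reachable = {0,5,8}
  0: ✓
  5: ✓
  8: ✓

Answer: INVARIANT HOLDS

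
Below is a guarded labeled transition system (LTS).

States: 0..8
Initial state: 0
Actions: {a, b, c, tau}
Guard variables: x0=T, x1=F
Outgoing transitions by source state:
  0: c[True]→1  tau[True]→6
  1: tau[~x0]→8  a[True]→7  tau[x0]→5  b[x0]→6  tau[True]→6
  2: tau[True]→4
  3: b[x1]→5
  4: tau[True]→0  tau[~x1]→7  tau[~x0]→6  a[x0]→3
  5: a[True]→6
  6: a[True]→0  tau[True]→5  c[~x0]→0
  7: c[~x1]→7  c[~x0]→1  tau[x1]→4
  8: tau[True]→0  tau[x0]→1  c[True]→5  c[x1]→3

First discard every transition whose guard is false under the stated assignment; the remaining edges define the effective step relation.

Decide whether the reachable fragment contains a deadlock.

Reach set: {0,1,5,6,7}
  0: c→1  tau→6  [2 exit(s)]
  1: a→7  b→6  tau→5  tau→6  [4 exit(s)]
  5: a→6  [1 exit(s)]
  6: a→0  tau→5  [2 exit(s)]
  7: c→7  [1 exit(s)]

Answer: DEADLOCK-FREE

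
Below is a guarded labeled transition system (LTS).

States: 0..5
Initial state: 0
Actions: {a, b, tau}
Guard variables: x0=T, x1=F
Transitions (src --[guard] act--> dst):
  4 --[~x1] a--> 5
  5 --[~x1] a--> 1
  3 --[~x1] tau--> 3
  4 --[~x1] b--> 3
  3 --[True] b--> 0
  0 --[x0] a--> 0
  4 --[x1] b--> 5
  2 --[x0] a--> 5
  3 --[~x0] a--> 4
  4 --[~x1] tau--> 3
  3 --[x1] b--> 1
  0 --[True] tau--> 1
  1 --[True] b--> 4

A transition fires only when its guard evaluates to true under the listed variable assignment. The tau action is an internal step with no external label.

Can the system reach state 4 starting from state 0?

Answer: REACHABLE

Working:
Guard filter leaves 10 enabled edge(s).
depth 0: {0}
depth 1: {1}  now seen {0,1}
depth 2: {4}  now seen {0,1,4}
depth 3: {3,5}  now seen {0,1,3,4,5}
Reachable = {0,1,3,4,5}
trace reaching 4: tau·b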